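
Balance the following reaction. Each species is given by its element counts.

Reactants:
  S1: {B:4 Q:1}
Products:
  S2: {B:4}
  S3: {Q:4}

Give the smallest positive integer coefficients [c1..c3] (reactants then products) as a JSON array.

Coefficients: [4, 4, 1]

B: 4·4 = 16 | 4·4+1·0 = 16
Q: 4·1 = 4 | 4·0+1·4 = 4
gcd(4,4,1) = 1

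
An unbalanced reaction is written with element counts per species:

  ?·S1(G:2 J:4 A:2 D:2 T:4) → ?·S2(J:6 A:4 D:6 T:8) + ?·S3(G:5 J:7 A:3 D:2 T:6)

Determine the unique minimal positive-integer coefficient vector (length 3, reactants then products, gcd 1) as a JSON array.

G: 5·2 = 10 | 1·0+2·5 = 10
J: 5·4 = 20 | 1·6+2·7 = 20
A: 5·2 = 10 | 1·4+2·3 = 10
D: 5·2 = 10 | 1·6+2·2 = 10
T: 5·4 = 20 | 1·8+2·6 = 20
gcd(5,1,2) = 1

Coefficients: [5, 1, 2]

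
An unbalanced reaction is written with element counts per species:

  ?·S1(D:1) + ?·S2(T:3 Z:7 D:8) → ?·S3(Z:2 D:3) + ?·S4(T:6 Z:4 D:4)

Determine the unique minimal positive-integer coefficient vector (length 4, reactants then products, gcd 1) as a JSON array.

Coefficients: [3, 2, 5, 1]

T: 3·0+2·3 = 6 | 5·0+1·6 = 6
Z: 3·0+2·7 = 14 | 5·2+1·4 = 14
D: 3·1+2·8 = 19 | 5·3+1·4 = 19
gcd(3,2,5,1) = 1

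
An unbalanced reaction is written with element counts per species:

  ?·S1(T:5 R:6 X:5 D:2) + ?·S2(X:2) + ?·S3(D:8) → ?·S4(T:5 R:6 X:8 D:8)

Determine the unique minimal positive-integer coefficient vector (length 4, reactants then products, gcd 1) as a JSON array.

Coefficients: [4, 6, 3, 4]

T: 4·5+6·0+3·0 = 20 | 4·5 = 20
R: 4·6+6·0+3·0 = 24 | 4·6 = 24
X: 4·5+6·2+3·0 = 32 | 4·8 = 32
D: 4·2+6·0+3·8 = 32 | 4·8 = 32
gcd(4,6,3,4) = 1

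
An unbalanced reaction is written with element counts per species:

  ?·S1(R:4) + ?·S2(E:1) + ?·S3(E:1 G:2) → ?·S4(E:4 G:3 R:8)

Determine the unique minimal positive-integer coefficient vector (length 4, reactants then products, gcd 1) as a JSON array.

E: 4·0+5·1+3·1 = 8 | 2·4 = 8
G: 4·0+5·0+3·2 = 6 | 2·3 = 6
R: 4·4+5·0+3·0 = 16 | 2·8 = 16
gcd(4,5,3,2) = 1

Coefficients: [4, 5, 3, 2]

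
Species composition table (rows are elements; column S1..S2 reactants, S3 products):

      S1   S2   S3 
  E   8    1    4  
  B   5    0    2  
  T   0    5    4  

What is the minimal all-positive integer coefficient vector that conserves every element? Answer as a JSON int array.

Coefficients: [2, 4, 5]

E: 2·8+4·1 = 20 | 5·4 = 20
B: 2·5+4·0 = 10 | 5·2 = 10
T: 2·0+4·5 = 20 | 5·4 = 20
gcd(2,4,5) = 1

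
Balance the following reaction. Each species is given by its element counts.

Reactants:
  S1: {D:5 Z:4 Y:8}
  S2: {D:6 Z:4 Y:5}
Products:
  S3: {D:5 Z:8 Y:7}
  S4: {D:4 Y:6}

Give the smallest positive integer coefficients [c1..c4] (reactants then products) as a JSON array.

D: 5·5+1·6 = 31 | 3·5+4·4 = 31
Z: 5·4+1·4 = 24 | 3·8+4·0 = 24
Y: 5·8+1·5 = 45 | 3·7+4·6 = 45
gcd(5,1,3,4) = 1

Coefficients: [5, 1, 3, 4]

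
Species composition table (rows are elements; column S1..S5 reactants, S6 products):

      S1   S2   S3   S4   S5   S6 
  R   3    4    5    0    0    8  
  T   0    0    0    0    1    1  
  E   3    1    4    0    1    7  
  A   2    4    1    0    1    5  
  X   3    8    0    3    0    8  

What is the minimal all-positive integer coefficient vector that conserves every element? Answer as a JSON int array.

Coefficients: [4, 2, 4, 4, 5, 5]

R: 4·3+2·4+4·5+4·0+5·0 = 40 | 5·8 = 40
T: 4·0+2·0+4·0+4·0+5·1 = 5 | 5·1 = 5
E: 4·3+2·1+4·4+4·0+5·1 = 35 | 5·7 = 35
A: 4·2+2·4+4·1+4·0+5·1 = 25 | 5·5 = 25
X: 4·3+2·8+4·0+4·3+5·0 = 40 | 5·8 = 40
gcd(4,2,4,4,5,5) = 1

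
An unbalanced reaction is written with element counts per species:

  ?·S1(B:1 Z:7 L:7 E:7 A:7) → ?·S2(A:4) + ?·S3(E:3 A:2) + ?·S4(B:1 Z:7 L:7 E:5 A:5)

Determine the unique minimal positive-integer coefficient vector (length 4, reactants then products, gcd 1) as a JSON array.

Coefficients: [6, 1, 4, 6]

B: 6·1 = 6 | 1·0+4·0+6·1 = 6
Z: 6·7 = 42 | 1·0+4·0+6·7 = 42
L: 6·7 = 42 | 1·0+4·0+6·7 = 42
E: 6·7 = 42 | 1·0+4·3+6·5 = 42
A: 6·7 = 42 | 1·4+4·2+6·5 = 42
gcd(6,1,4,6) = 1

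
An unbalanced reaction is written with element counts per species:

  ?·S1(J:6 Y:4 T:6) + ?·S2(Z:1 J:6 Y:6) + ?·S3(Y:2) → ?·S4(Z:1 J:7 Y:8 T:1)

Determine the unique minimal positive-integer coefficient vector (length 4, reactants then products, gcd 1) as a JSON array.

Coefficients: [1, 6, 4, 6]

Z: 1·0+6·1+4·0 = 6 | 6·1 = 6
J: 1·6+6·6+4·0 = 42 | 6·7 = 42
Y: 1·4+6·6+4·2 = 48 | 6·8 = 48
T: 1·6+6·0+4·0 = 6 | 6·1 = 6
gcd(1,6,4,6) = 1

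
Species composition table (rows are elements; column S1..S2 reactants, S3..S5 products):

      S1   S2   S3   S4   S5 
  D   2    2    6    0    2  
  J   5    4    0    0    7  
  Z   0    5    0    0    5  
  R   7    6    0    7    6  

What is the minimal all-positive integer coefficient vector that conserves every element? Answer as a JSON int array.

D: 3·2+5·2 = 16 | 1·6+3·0+5·2 = 16
J: 3·5+5·4 = 35 | 1·0+3·0+5·7 = 35
Z: 3·0+5·5 = 25 | 1·0+3·0+5·5 = 25
R: 3·7+5·6 = 51 | 1·0+3·7+5·6 = 51
gcd(3,5,1,3,5) = 1

Coefficients: [3, 5, 1, 3, 5]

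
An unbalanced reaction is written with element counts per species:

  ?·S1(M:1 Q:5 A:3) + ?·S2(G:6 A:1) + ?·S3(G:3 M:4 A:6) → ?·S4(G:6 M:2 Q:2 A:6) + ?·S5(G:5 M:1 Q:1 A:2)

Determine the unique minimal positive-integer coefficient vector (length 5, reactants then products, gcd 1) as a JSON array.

Coefficients: [1, 3, 1, 1, 3]

G: 1·0+3·6+1·3 = 21 | 1·6+3·5 = 21
M: 1·1+3·0+1·4 = 5 | 1·2+3·1 = 5
Q: 1·5+3·0+1·0 = 5 | 1·2+3·1 = 5
A: 1·3+3·1+1·6 = 12 | 1·6+3·2 = 12
gcd(1,3,1,1,3) = 1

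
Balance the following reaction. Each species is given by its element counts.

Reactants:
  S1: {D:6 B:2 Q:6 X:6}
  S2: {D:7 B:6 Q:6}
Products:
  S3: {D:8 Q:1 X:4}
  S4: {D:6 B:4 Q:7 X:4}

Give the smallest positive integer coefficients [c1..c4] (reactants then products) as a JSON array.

Coefficients: [4, 2, 1, 5]

D: 4·6+2·7 = 38 | 1·8+5·6 = 38
B: 4·2+2·6 = 20 | 1·0+5·4 = 20
Q: 4·6+2·6 = 36 | 1·1+5·7 = 36
X: 4·6+2·0 = 24 | 1·4+5·4 = 24
gcd(4,2,1,5) = 1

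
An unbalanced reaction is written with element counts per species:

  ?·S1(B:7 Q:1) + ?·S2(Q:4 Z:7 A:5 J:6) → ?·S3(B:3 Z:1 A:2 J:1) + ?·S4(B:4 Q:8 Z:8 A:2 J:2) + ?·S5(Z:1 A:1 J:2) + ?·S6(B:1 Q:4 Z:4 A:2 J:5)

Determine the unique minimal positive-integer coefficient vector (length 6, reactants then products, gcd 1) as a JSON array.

Coefficients: [4, 5, 6, 2, 5, 2]

B: 4·7+5·0 = 28 | 6·3+2·4+5·0+2·1 = 28
Q: 4·1+5·4 = 24 | 6·0+2·8+5·0+2·4 = 24
Z: 4·0+5·7 = 35 | 6·1+2·8+5·1+2·4 = 35
A: 4·0+5·5 = 25 | 6·2+2·2+5·1+2·2 = 25
J: 4·0+5·6 = 30 | 6·1+2·2+5·2+2·5 = 30
gcd(4,5,6,2,5,2) = 1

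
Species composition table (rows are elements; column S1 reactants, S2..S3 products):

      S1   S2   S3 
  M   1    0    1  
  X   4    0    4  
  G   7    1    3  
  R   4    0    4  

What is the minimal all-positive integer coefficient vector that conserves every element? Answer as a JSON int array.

Coefficients: [1, 4, 1]

M: 1·1 = 1 | 4·0+1·1 = 1
X: 1·4 = 4 | 4·0+1·4 = 4
G: 1·7 = 7 | 4·1+1·3 = 7
R: 1·4 = 4 | 4·0+1·4 = 4
gcd(1,4,1) = 1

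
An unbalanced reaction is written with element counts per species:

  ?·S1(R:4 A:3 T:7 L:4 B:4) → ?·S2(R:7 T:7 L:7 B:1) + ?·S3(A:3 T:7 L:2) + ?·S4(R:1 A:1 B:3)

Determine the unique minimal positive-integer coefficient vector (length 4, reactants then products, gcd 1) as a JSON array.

Coefficients: [5, 2, 3, 6]

R: 5·4 = 20 | 2·7+3·0+6·1 = 20
A: 5·3 = 15 | 2·0+3·3+6·1 = 15
T: 5·7 = 35 | 2·7+3·7+6·0 = 35
L: 5·4 = 20 | 2·7+3·2+6·0 = 20
B: 5·4 = 20 | 2·1+3·0+6·3 = 20
gcd(5,2,3,6) = 1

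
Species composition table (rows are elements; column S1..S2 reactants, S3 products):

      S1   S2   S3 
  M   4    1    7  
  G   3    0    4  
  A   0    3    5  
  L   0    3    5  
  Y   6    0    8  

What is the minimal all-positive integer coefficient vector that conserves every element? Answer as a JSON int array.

Coefficients: [4, 5, 3]

M: 4·4+5·1 = 21 | 3·7 = 21
G: 4·3+5·0 = 12 | 3·4 = 12
A: 4·0+5·3 = 15 | 3·5 = 15
L: 4·0+5·3 = 15 | 3·5 = 15
Y: 4·6+5·0 = 24 | 3·8 = 24
gcd(4,5,3) = 1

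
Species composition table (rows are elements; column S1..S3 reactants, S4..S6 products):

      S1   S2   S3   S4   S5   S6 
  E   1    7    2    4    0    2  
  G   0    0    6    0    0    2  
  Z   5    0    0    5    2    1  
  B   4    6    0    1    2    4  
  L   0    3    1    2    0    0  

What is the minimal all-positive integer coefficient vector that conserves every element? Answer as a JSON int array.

Coefficients: [5, 1, 1, 2, 6, 3]

E: 5·1+1·7+1·2 = 14 | 2·4+6·0+3·2 = 14
G: 5·0+1·0+1·6 = 6 | 2·0+6·0+3·2 = 6
Z: 5·5+1·0+1·0 = 25 | 2·5+6·2+3·1 = 25
B: 5·4+1·6+1·0 = 26 | 2·1+6·2+3·4 = 26
L: 5·0+1·3+1·1 = 4 | 2·2+6·0+3·0 = 4
gcd(5,1,1,2,6,3) = 1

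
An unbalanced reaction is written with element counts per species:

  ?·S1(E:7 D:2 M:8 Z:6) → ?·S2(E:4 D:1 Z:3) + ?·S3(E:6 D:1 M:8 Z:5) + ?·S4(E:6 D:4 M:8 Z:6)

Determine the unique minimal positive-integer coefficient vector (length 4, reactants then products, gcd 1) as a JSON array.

E: 4·7 = 28 | 1·4+3·6+1·6 = 28
D: 4·2 = 8 | 1·1+3·1+1·4 = 8
M: 4·8 = 32 | 1·0+3·8+1·8 = 32
Z: 4·6 = 24 | 1·3+3·5+1·6 = 24
gcd(4,1,3,1) = 1

Coefficients: [4, 1, 3, 1]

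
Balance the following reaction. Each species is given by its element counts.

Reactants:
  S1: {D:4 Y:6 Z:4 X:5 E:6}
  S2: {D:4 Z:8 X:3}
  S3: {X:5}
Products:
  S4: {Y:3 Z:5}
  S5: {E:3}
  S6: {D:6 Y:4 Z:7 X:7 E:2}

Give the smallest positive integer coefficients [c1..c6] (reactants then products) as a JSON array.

Coefficients: [5, 4, 1, 2, 6, 6]

D: 5·4+4·4+1·0 = 36 | 2·0+6·0+6·6 = 36
Y: 5·6+4·0+1·0 = 30 | 2·3+6·0+6·4 = 30
Z: 5·4+4·8+1·0 = 52 | 2·5+6·0+6·7 = 52
X: 5·5+4·3+1·5 = 42 | 2·0+6·0+6·7 = 42
E: 5·6+4·0+1·0 = 30 | 2·0+6·3+6·2 = 30
gcd(5,4,1,2,6,6) = 1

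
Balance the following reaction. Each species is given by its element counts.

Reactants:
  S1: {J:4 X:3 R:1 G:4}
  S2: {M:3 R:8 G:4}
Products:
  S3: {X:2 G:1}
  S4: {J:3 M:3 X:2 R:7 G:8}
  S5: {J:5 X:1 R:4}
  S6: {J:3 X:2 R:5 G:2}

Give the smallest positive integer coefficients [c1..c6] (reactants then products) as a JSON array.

J: 5·4+4·0 = 20 | 2·0+4·3+1·5+1·3 = 20
M: 5·0+4·3 = 12 | 2·0+4·3+1·0+1·0 = 12
X: 5·3+4·0 = 15 | 2·2+4·2+1·1+1·2 = 15
R: 5·1+4·8 = 37 | 2·0+4·7+1·4+1·5 = 37
G: 5·4+4·4 = 36 | 2·1+4·8+1·0+1·2 = 36
gcd(5,4,2,4,1,1) = 1

Coefficients: [5, 4, 2, 4, 1, 1]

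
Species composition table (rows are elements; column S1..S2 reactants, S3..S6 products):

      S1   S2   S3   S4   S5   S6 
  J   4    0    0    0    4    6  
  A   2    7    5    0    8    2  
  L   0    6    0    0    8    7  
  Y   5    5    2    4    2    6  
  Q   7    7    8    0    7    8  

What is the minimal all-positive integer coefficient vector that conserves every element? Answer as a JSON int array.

J: 5·4+5·0 = 20 | 5·0+6·0+2·4+2·6 = 20
A: 5·2+5·7 = 45 | 5·5+6·0+2·8+2·2 = 45
L: 5·0+5·6 = 30 | 5·0+6·0+2·8+2·7 = 30
Y: 5·5+5·5 = 50 | 5·2+6·4+2·2+2·6 = 50
Q: 5·7+5·7 = 70 | 5·8+6·0+2·7+2·8 = 70
gcd(5,5,5,6,2,2) = 1

Coefficients: [5, 5, 5, 6, 2, 2]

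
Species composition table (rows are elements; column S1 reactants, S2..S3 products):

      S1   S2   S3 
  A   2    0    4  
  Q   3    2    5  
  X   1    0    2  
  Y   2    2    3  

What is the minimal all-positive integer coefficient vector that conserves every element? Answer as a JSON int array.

Coefficients: [4, 1, 2]

A: 4·2 = 8 | 1·0+2·4 = 8
Q: 4·3 = 12 | 1·2+2·5 = 12
X: 4·1 = 4 | 1·0+2·2 = 4
Y: 4·2 = 8 | 1·2+2·3 = 8
gcd(4,1,2) = 1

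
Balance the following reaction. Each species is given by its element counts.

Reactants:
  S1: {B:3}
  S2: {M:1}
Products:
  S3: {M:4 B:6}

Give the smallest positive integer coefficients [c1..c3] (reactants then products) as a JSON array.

Coefficients: [2, 4, 1]

M: 2·0+4·1 = 4 | 1·4 = 4
B: 2·3+4·0 = 6 | 1·6 = 6
gcd(2,4,1) = 1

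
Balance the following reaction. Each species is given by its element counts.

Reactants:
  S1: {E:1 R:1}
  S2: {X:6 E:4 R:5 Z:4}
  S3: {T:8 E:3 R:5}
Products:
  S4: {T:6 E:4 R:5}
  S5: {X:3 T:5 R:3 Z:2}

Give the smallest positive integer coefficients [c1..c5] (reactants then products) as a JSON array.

X: 1·0+1·6+5·0 = 6 | 5·0+2·3 = 6
T: 1·0+1·0+5·8 = 40 | 5·6+2·5 = 40
E: 1·1+1·4+5·3 = 20 | 5·4+2·0 = 20
R: 1·1+1·5+5·5 = 31 | 5·5+2·3 = 31
Z: 1·0+1·4+5·0 = 4 | 5·0+2·2 = 4
gcd(1,1,5,5,2) = 1

Coefficients: [1, 1, 5, 5, 2]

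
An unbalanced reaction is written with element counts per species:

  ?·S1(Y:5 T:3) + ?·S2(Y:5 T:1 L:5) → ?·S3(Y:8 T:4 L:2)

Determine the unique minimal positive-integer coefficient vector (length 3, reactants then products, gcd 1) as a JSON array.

Coefficients: [6, 2, 5]

Y: 6·5+2·5 = 40 | 5·8 = 40
T: 6·3+2·1 = 20 | 5·4 = 20
L: 6·0+2·5 = 10 | 5·2 = 10
gcd(6,2,5) = 1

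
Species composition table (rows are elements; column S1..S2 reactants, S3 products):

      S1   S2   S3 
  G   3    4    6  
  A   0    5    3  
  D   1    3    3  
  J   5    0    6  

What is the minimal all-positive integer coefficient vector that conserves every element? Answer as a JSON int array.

G: 6·3+3·4 = 30 | 5·6 = 30
A: 6·0+3·5 = 15 | 5·3 = 15
D: 6·1+3·3 = 15 | 5·3 = 15
J: 6·5+3·0 = 30 | 5·6 = 30
gcd(6,3,5) = 1

Coefficients: [6, 3, 5]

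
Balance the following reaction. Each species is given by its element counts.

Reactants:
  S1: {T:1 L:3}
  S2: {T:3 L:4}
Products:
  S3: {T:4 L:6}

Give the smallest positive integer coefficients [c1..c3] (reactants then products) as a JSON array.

Coefficients: [2, 6, 5]

T: 2·1+6·3 = 20 | 5·4 = 20
L: 2·3+6·4 = 30 | 5·6 = 30
gcd(2,6,5) = 1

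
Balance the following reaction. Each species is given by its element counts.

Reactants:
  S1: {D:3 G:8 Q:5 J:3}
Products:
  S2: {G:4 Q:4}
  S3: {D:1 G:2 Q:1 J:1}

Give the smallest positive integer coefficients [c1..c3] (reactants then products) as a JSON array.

Coefficients: [2, 1, 6]

D: 2·3 = 6 | 1·0+6·1 = 6
G: 2·8 = 16 | 1·4+6·2 = 16
Q: 2·5 = 10 | 1·4+6·1 = 10
J: 2·3 = 6 | 1·0+6·1 = 6
gcd(2,1,6) = 1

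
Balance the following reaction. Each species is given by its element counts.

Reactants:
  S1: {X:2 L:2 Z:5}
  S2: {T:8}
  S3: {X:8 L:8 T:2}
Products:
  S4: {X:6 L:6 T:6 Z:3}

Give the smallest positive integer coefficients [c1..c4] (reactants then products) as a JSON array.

X: 3·2+3·0+3·8 = 30 | 5·6 = 30
L: 3·2+3·0+3·8 = 30 | 5·6 = 30
T: 3·0+3·8+3·2 = 30 | 5·6 = 30
Z: 3·5+3·0+3·0 = 15 | 5·3 = 15
gcd(3,3,3,5) = 1

Coefficients: [3, 3, 3, 5]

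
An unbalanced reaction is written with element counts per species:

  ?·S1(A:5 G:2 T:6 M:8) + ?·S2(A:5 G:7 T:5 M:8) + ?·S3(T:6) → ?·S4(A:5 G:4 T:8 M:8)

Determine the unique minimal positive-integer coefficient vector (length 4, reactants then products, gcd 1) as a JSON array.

A: 3·5+2·5+2·0 = 25 | 5·5 = 25
G: 3·2+2·7+2·0 = 20 | 5·4 = 20
T: 3·6+2·5+2·6 = 40 | 5·8 = 40
M: 3·8+2·8+2·0 = 40 | 5·8 = 40
gcd(3,2,2,5) = 1

Coefficients: [3, 2, 2, 5]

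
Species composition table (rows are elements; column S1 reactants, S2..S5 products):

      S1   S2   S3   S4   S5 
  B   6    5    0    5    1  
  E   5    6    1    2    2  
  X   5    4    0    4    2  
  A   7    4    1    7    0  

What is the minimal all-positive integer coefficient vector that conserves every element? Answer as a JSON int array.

B: 6·6 = 36 | 3·5+2·0+4·5+1·1 = 36
E: 6·5 = 30 | 3·6+2·1+4·2+1·2 = 30
X: 6·5 = 30 | 3·4+2·0+4·4+1·2 = 30
A: 6·7 = 42 | 3·4+2·1+4·7+1·0 = 42
gcd(6,3,2,4,1) = 1

Coefficients: [6, 3, 2, 4, 1]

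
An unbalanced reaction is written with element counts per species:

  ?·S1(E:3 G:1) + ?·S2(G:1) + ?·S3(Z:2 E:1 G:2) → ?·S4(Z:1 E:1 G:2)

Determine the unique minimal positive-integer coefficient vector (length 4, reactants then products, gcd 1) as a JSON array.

Z: 1·0+5·0+3·2 = 6 | 6·1 = 6
E: 1·3+5·0+3·1 = 6 | 6·1 = 6
G: 1·1+5·1+3·2 = 12 | 6·2 = 12
gcd(1,5,3,6) = 1

Coefficients: [1, 5, 3, 6]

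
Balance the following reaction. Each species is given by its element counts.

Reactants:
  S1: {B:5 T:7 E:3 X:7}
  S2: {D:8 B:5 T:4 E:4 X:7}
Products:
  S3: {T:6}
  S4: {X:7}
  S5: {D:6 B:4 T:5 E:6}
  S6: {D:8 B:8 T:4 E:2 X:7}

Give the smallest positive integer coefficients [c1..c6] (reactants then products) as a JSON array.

Coefficients: [2, 6, 1, 5, 4, 3]

D: 2·0+6·8 = 48 | 1·0+5·0+4·6+3·8 = 48
B: 2·5+6·5 = 40 | 1·0+5·0+4·4+3·8 = 40
T: 2·7+6·4 = 38 | 1·6+5·0+4·5+3·4 = 38
E: 2·3+6·4 = 30 | 1·0+5·0+4·6+3·2 = 30
X: 2·7+6·7 = 56 | 1·0+5·7+4·0+3·7 = 56
gcd(2,6,1,5,4,3) = 1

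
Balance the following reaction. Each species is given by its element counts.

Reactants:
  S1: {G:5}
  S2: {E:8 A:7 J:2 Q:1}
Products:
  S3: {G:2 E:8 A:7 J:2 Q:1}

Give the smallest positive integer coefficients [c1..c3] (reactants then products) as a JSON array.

Coefficients: [2, 5, 5]

G: 2·5+5·0 = 10 | 5·2 = 10
E: 2·0+5·8 = 40 | 5·8 = 40
A: 2·0+5·7 = 35 | 5·7 = 35
J: 2·0+5·2 = 10 | 5·2 = 10
Q: 2·0+5·1 = 5 | 5·1 = 5
gcd(2,5,5) = 1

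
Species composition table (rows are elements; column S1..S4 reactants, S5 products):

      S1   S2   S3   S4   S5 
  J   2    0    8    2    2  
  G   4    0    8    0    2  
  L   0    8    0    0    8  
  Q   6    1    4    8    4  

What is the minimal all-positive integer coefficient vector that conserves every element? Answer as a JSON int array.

Coefficients: [1, 6, 1, 1, 6]

J: 1·2+6·0+1·8+1·2 = 12 | 6·2 = 12
G: 1·4+6·0+1·8+1·0 = 12 | 6·2 = 12
L: 1·0+6·8+1·0+1·0 = 48 | 6·8 = 48
Q: 1·6+6·1+1·4+1·8 = 24 | 6·4 = 24
gcd(1,6,1,1,6) = 1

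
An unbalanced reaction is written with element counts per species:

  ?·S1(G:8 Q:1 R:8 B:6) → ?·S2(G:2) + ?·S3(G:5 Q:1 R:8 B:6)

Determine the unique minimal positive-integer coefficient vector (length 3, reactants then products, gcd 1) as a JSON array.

G: 2·8 = 16 | 3·2+2·5 = 16
Q: 2·1 = 2 | 3·0+2·1 = 2
R: 2·8 = 16 | 3·0+2·8 = 16
B: 2·6 = 12 | 3·0+2·6 = 12
gcd(2,3,2) = 1

Coefficients: [2, 3, 2]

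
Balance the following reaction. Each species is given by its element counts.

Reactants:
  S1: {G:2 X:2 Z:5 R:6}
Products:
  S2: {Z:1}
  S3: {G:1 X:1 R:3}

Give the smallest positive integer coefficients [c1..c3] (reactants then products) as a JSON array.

Coefficients: [1, 5, 2]

G: 1·2 = 2 | 5·0+2·1 = 2
X: 1·2 = 2 | 5·0+2·1 = 2
Z: 1·5 = 5 | 5·1+2·0 = 5
R: 1·6 = 6 | 5·0+2·3 = 6
gcd(1,5,2) = 1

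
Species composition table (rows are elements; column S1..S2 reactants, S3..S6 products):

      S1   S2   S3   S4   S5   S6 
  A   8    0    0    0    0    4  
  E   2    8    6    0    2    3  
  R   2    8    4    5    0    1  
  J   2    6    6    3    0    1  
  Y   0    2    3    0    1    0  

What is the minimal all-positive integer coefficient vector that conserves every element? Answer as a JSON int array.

Coefficients: [3, 3, 1, 4, 3, 6]

A: 3·8+3·0 = 24 | 1·0+4·0+3·0+6·4 = 24
E: 3·2+3·8 = 30 | 1·6+4·0+3·2+6·3 = 30
R: 3·2+3·8 = 30 | 1·4+4·5+3·0+6·1 = 30
J: 3·2+3·6 = 24 | 1·6+4·3+3·0+6·1 = 24
Y: 3·0+3·2 = 6 | 1·3+4·0+3·1+6·0 = 6
gcd(3,3,1,4,3,6) = 1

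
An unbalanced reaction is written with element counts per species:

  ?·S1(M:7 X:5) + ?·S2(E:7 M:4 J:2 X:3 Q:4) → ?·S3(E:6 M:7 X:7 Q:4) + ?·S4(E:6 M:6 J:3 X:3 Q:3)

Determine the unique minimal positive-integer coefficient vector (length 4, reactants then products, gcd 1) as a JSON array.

Coefficients: [3, 6, 3, 4]

E: 3·0+6·7 = 42 | 3·6+4·6 = 42
M: 3·7+6·4 = 45 | 3·7+4·6 = 45
J: 3·0+6·2 = 12 | 3·0+4·3 = 12
X: 3·5+6·3 = 33 | 3·7+4·3 = 33
Q: 3·0+6·4 = 24 | 3·4+4·3 = 24
gcd(3,6,3,4) = 1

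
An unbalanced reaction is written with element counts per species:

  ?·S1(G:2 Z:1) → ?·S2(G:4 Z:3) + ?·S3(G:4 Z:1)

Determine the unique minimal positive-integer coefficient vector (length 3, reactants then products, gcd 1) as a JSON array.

Coefficients: [4, 1, 1]

G: 4·2 = 8 | 1·4+1·4 = 8
Z: 4·1 = 4 | 1·3+1·1 = 4
gcd(4,1,1) = 1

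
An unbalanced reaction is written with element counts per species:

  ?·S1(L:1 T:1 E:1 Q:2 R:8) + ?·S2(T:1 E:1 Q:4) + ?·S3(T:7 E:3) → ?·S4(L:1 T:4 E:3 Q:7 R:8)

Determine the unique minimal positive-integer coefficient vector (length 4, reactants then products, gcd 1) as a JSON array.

Coefficients: [4, 5, 1, 4]

L: 4·1+5·0+1·0 = 4 | 4·1 = 4
T: 4·1+5·1+1·7 = 16 | 4·4 = 16
E: 4·1+5·1+1·3 = 12 | 4·3 = 12
Q: 4·2+5·4+1·0 = 28 | 4·7 = 28
R: 4·8+5·0+1·0 = 32 | 4·8 = 32
gcd(4,5,1,4) = 1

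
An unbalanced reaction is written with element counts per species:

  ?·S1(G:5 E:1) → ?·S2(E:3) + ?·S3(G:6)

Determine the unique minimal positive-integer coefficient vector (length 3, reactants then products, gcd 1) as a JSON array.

G: 6·5 = 30 | 2·0+5·6 = 30
E: 6·1 = 6 | 2·3+5·0 = 6
gcd(6,2,5) = 1

Coefficients: [6, 2, 5]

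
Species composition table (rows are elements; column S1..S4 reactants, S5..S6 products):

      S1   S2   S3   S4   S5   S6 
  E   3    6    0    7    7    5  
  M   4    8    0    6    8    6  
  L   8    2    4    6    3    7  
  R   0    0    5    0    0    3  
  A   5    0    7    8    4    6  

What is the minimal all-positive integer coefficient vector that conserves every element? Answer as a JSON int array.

E: 1·3+6·6+3·0+3·7 = 60 | 5·7+5·5 = 60
M: 1·4+6·8+3·0+3·6 = 70 | 5·8+5·6 = 70
L: 1·8+6·2+3·4+3·6 = 50 | 5·3+5·7 = 50
R: 1·0+6·0+3·5+3·0 = 15 | 5·0+5·3 = 15
A: 1·5+6·0+3·7+3·8 = 50 | 5·4+5·6 = 50
gcd(1,6,3,3,5,5) = 1

Coefficients: [1, 6, 3, 3, 5, 5]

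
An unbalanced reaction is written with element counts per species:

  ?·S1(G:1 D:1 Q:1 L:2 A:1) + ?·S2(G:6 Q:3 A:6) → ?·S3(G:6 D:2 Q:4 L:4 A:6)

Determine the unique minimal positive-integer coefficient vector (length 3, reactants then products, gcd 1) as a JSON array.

G: 6·1+2·6 = 18 | 3·6 = 18
D: 6·1+2·0 = 6 | 3·2 = 6
Q: 6·1+2·3 = 12 | 3·4 = 12
L: 6·2+2·0 = 12 | 3·4 = 12
A: 6·1+2·6 = 18 | 3·6 = 18
gcd(6,2,3) = 1

Coefficients: [6, 2, 3]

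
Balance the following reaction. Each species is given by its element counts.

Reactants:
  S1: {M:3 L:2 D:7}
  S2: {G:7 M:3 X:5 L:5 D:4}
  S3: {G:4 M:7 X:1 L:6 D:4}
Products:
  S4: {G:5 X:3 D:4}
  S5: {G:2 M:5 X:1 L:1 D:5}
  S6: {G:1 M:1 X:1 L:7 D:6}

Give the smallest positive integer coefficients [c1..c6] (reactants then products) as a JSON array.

G: 5·0+2·7+1·4 = 18 | 1·5+5·2+3·1 = 18
M: 5·3+2·3+1·7 = 28 | 1·0+5·5+3·1 = 28
X: 5·0+2·5+1·1 = 11 | 1·3+5·1+3·1 = 11
L: 5·2+2·5+1·6 = 26 | 1·0+5·1+3·7 = 26
D: 5·7+2·4+1·4 = 47 | 1·4+5·5+3·6 = 47
gcd(5,2,1,1,5,3) = 1

Coefficients: [5, 2, 1, 1, 5, 3]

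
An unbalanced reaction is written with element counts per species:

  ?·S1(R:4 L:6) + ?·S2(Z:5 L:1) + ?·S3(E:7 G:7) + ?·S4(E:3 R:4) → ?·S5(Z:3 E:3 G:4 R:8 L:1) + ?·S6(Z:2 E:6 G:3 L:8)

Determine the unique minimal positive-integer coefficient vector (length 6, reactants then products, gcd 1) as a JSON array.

Coefficients: [4, 3, 3, 2, 3, 3]

Z: 4·0+3·5+3·0+2·0 = 15 | 3·3+3·2 = 15
E: 4·0+3·0+3·7+2·3 = 27 | 3·3+3·6 = 27
G: 4·0+3·0+3·7+2·0 = 21 | 3·4+3·3 = 21
R: 4·4+3·0+3·0+2·4 = 24 | 3·8+3·0 = 24
L: 4·6+3·1+3·0+2·0 = 27 | 3·1+3·8 = 27
gcd(4,3,3,2,3,3) = 1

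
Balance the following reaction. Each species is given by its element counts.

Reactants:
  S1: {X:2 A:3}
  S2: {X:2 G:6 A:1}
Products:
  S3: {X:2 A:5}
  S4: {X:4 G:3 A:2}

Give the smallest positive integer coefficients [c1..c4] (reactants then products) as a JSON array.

X: 6·2+1·2 = 14 | 3·2+2·4 = 14
G: 6·0+1·6 = 6 | 3·0+2·3 = 6
A: 6·3+1·1 = 19 | 3·5+2·2 = 19
gcd(6,1,3,2) = 1

Coefficients: [6, 1, 3, 2]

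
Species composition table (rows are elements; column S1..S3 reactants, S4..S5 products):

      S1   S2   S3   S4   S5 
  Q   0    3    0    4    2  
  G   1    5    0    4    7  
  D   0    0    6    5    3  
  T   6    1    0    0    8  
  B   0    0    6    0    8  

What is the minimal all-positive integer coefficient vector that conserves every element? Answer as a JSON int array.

Coefficients: [3, 6, 4, 3, 3]

Q: 3·0+6·3+4·0 = 18 | 3·4+3·2 = 18
G: 3·1+6·5+4·0 = 33 | 3·4+3·7 = 33
D: 3·0+6·0+4·6 = 24 | 3·5+3·3 = 24
T: 3·6+6·1+4·0 = 24 | 3·0+3·8 = 24
B: 3·0+6·0+4·6 = 24 | 3·0+3·8 = 24
gcd(3,6,4,3,3) = 1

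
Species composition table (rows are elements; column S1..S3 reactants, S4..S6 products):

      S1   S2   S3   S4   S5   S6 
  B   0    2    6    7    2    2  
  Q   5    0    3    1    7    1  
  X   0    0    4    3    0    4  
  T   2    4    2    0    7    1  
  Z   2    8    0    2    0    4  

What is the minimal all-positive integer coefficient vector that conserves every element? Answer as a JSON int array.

Coefficients: [2, 2, 6, 4, 3, 3]

B: 2·0+2·2+6·6 = 40 | 4·7+3·2+3·2 = 40
Q: 2·5+2·0+6·3 = 28 | 4·1+3·7+3·1 = 28
X: 2·0+2·0+6·4 = 24 | 4·3+3·0+3·4 = 24
T: 2·2+2·4+6·2 = 24 | 4·0+3·7+3·1 = 24
Z: 2·2+2·8+6·0 = 20 | 4·2+3·0+3·4 = 20
gcd(2,2,6,4,3,3) = 1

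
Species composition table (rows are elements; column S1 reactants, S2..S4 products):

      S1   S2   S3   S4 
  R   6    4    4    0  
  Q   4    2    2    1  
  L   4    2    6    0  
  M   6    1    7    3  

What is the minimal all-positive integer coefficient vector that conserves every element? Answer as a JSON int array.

Coefficients: [4, 5, 1, 4]

R: 4·6 = 24 | 5·4+1·4+4·0 = 24
Q: 4·4 = 16 | 5·2+1·2+4·1 = 16
L: 4·4 = 16 | 5·2+1·6+4·0 = 16
M: 4·6 = 24 | 5·1+1·7+4·3 = 24
gcd(4,5,1,4) = 1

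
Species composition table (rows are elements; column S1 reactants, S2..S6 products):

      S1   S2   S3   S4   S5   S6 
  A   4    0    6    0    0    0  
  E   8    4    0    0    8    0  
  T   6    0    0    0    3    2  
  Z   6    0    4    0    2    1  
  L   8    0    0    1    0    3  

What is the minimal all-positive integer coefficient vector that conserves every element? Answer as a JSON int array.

A: 3·4 = 12 | 2·0+2·6+6·0+2·0+6·0 = 12
E: 3·8 = 24 | 2·4+2·0+6·0+2·8+6·0 = 24
T: 3·6 = 18 | 2·0+2·0+6·0+2·3+6·2 = 18
Z: 3·6 = 18 | 2·0+2·4+6·0+2·2+6·1 = 18
L: 3·8 = 24 | 2·0+2·0+6·1+2·0+6·3 = 24
gcd(3,2,2,6,2,6) = 1

Coefficients: [3, 2, 2, 6, 2, 6]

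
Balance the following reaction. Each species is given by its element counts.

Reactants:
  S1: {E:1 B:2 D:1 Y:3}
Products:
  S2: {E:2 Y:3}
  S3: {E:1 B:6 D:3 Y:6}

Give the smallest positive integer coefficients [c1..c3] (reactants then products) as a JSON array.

E: 3·1 = 3 | 1·2+1·1 = 3
B: 3·2 = 6 | 1·0+1·6 = 6
D: 3·1 = 3 | 1·0+1·3 = 3
Y: 3·3 = 9 | 1·3+1·6 = 9
gcd(3,1,1) = 1

Coefficients: [3, 1, 1]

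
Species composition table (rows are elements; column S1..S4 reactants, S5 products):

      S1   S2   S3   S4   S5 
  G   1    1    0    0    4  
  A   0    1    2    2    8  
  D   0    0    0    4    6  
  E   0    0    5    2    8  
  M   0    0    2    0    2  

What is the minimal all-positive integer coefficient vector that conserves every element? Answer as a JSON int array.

G: 2·1+6·1+2·0+3·0 = 8 | 2·4 = 8
A: 2·0+6·1+2·2+3·2 = 16 | 2·8 = 16
D: 2·0+6·0+2·0+3·4 = 12 | 2·6 = 12
E: 2·0+6·0+2·5+3·2 = 16 | 2·8 = 16
M: 2·0+6·0+2·2+3·0 = 4 | 2·2 = 4
gcd(2,6,2,3,2) = 1

Coefficients: [2, 6, 2, 3, 2]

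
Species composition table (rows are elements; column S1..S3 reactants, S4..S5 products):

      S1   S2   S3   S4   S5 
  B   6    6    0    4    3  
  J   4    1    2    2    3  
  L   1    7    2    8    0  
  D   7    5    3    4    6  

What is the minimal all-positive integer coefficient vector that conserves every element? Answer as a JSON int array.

B: 2·6+2·6+4·0 = 24 | 3·4+4·3 = 24
J: 2·4+2·1+4·2 = 18 | 3·2+4·3 = 18
L: 2·1+2·7+4·2 = 24 | 3·8+4·0 = 24
D: 2·7+2·5+4·3 = 36 | 3·4+4·6 = 36
gcd(2,2,4,3,4) = 1

Coefficients: [2, 2, 4, 3, 4]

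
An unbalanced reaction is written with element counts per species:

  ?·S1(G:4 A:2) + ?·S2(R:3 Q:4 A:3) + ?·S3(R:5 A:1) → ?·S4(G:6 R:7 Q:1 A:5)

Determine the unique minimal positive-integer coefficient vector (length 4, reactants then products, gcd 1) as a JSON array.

G: 6·4+1·0+5·0 = 24 | 4·6 = 24
R: 6·0+1·3+5·5 = 28 | 4·7 = 28
Q: 6·0+1·4+5·0 = 4 | 4·1 = 4
A: 6·2+1·3+5·1 = 20 | 4·5 = 20
gcd(6,1,5,4) = 1

Coefficients: [6, 1, 5, 4]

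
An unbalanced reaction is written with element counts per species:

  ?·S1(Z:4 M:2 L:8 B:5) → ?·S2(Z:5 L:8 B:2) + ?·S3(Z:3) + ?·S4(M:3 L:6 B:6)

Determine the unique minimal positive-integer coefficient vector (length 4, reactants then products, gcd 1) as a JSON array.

Z: 6·4 = 24 | 3·5+3·3+4·0 = 24
M: 6·2 = 12 | 3·0+3·0+4·3 = 12
L: 6·8 = 48 | 3·8+3·0+4·6 = 48
B: 6·5 = 30 | 3·2+3·0+4·6 = 30
gcd(6,3,3,4) = 1

Coefficients: [6, 3, 3, 4]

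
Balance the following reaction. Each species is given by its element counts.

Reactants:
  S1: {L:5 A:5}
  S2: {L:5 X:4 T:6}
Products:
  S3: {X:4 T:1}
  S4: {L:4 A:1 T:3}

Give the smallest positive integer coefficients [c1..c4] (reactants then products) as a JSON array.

L: 1·5+3·5 = 20 | 3·0+5·4 = 20
A: 1·5+3·0 = 5 | 3·0+5·1 = 5
X: 1·0+3·4 = 12 | 3·4+5·0 = 12
T: 1·0+3·6 = 18 | 3·1+5·3 = 18
gcd(1,3,3,5) = 1

Coefficients: [1, 3, 3, 5]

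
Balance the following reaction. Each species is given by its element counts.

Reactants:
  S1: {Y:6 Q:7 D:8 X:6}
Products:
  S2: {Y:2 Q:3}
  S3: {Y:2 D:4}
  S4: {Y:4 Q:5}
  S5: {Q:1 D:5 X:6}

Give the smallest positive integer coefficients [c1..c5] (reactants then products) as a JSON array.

Coefficients: [4, 3, 3, 3, 4]

Y: 4·6 = 24 | 3·2+3·2+3·4+4·0 = 24
Q: 4·7 = 28 | 3·3+3·0+3·5+4·1 = 28
D: 4·8 = 32 | 3·0+3·4+3·0+4·5 = 32
X: 4·6 = 24 | 3·0+3·0+3·0+4·6 = 24
gcd(4,3,3,3,4) = 1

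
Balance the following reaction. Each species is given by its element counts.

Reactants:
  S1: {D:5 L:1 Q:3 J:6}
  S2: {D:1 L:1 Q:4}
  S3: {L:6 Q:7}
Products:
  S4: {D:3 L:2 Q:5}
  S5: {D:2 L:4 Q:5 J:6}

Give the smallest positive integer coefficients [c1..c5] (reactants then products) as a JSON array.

D: 5·5+3·1+4·0 = 28 | 6·3+5·2 = 28
L: 5·1+3·1+4·6 = 32 | 6·2+5·4 = 32
Q: 5·3+3·4+4·7 = 55 | 6·5+5·5 = 55
J: 5·6+3·0+4·0 = 30 | 6·0+5·6 = 30
gcd(5,3,4,6,5) = 1

Coefficients: [5, 3, 4, 6, 5]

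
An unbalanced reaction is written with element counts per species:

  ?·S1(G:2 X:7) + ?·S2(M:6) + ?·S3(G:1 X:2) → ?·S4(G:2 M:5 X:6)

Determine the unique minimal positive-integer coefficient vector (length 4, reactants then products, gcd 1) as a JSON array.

Coefficients: [4, 5, 4, 6]

G: 4·2+5·0+4·1 = 12 | 6·2 = 12
M: 4·0+5·6+4·0 = 30 | 6·5 = 30
X: 4·7+5·0+4·2 = 36 | 6·6 = 36
gcd(4,5,4,6) = 1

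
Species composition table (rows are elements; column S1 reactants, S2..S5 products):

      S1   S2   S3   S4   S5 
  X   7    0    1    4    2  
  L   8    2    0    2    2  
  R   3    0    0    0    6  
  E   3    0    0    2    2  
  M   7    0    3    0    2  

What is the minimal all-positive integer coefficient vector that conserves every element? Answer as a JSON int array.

X: 2·7 = 14 | 5·0+4·1+2·4+1·2 = 14
L: 2·8 = 16 | 5·2+4·0+2·2+1·2 = 16
R: 2·3 = 6 | 5·0+4·0+2·0+1·6 = 6
E: 2·3 = 6 | 5·0+4·0+2·2+1·2 = 6
M: 2·7 = 14 | 5·0+4·3+2·0+1·2 = 14
gcd(2,5,4,2,1) = 1

Coefficients: [2, 5, 4, 2, 1]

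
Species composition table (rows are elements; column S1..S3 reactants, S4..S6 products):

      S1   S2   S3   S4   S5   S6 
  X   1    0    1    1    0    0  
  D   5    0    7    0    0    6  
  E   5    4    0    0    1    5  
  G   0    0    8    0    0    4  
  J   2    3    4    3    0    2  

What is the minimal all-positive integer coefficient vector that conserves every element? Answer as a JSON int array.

Coefficients: [3, 4, 3, 6, 1, 6]

X: 3·1+4·0+3·1 = 6 | 6·1+1·0+6·0 = 6
D: 3·5+4·0+3·7 = 36 | 6·0+1·0+6·6 = 36
E: 3·5+4·4+3·0 = 31 | 6·0+1·1+6·5 = 31
G: 3·0+4·0+3·8 = 24 | 6·0+1·0+6·4 = 24
J: 3·2+4·3+3·4 = 30 | 6·3+1·0+6·2 = 30
gcd(3,4,3,6,1,6) = 1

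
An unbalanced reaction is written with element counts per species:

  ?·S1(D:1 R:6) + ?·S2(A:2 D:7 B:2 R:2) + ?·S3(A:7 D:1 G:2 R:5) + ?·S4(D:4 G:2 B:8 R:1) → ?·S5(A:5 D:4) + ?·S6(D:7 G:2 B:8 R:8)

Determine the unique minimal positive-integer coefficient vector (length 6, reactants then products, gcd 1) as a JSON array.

Coefficients: [5, 4, 1, 5, 3, 6]

A: 5·0+4·2+1·7+5·0 = 15 | 3·5+6·0 = 15
D: 5·1+4·7+1·1+5·4 = 54 | 3·4+6·7 = 54
G: 5·0+4·0+1·2+5·2 = 12 | 3·0+6·2 = 12
B: 5·0+4·2+1·0+5·8 = 48 | 3·0+6·8 = 48
R: 5·6+4·2+1·5+5·1 = 48 | 3·0+6·8 = 48
gcd(5,4,1,5,3,6) = 1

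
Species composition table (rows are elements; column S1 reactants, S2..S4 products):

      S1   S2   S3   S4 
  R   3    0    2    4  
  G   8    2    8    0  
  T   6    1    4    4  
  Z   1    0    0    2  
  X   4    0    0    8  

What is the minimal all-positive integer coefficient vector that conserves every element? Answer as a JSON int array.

Coefficients: [2, 4, 1, 1]

R: 2·3 = 6 | 4·0+1·2+1·4 = 6
G: 2·8 = 16 | 4·2+1·8+1·0 = 16
T: 2·6 = 12 | 4·1+1·4+1·4 = 12
Z: 2·1 = 2 | 4·0+1·0+1·2 = 2
X: 2·4 = 8 | 4·0+1·0+1·8 = 8
gcd(2,4,1,1) = 1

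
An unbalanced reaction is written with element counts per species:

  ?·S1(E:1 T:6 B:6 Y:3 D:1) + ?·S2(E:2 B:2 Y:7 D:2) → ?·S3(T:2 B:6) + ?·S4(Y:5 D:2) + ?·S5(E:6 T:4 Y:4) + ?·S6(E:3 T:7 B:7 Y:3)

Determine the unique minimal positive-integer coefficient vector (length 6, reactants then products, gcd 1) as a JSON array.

E: 4·1+4·2 = 12 | 3·0+6·0+1·6+2·3 = 12
T: 4·6+4·0 = 24 | 3·2+6·0+1·4+2·7 = 24
B: 4·6+4·2 = 32 | 3·6+6·0+1·0+2·7 = 32
Y: 4·3+4·7 = 40 | 3·0+6·5+1·4+2·3 = 40
D: 4·1+4·2 = 12 | 3·0+6·2+1·0+2·0 = 12
gcd(4,4,3,6,1,2) = 1

Coefficients: [4, 4, 3, 6, 1, 2]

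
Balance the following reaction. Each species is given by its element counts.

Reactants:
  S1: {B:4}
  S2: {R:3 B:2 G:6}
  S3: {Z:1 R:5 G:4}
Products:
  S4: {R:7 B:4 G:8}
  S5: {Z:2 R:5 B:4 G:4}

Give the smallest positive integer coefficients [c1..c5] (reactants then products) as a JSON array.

Coefficients: [5, 2, 6, 3, 3]

Z: 5·0+2·0+6·1 = 6 | 3·0+3·2 = 6
R: 5·0+2·3+6·5 = 36 | 3·7+3·5 = 36
B: 5·4+2·2+6·0 = 24 | 3·4+3·4 = 24
G: 5·0+2·6+6·4 = 36 | 3·8+3·4 = 36
gcd(5,2,6,3,3) = 1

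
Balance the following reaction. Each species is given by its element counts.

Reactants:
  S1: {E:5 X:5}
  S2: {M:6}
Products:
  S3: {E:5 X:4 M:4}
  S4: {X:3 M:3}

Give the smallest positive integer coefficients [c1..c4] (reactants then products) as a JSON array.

E: 6·5+5·0 = 30 | 6·5+2·0 = 30
X: 6·5+5·0 = 30 | 6·4+2·3 = 30
M: 6·0+5·6 = 30 | 6·4+2·3 = 30
gcd(6,5,6,2) = 1

Coefficients: [6, 5, 6, 2]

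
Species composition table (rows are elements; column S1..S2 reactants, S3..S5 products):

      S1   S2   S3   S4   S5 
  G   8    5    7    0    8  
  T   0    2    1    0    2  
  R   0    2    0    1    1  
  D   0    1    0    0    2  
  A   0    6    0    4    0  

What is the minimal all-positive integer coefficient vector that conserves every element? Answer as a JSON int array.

G: 3·8+4·5 = 44 | 4·7+6·0+2·8 = 44
T: 3·0+4·2 = 8 | 4·1+6·0+2·2 = 8
R: 3·0+4·2 = 8 | 4·0+6·1+2·1 = 8
D: 3·0+4·1 = 4 | 4·0+6·0+2·2 = 4
A: 3·0+4·6 = 24 | 4·0+6·4+2·0 = 24
gcd(3,4,4,6,2) = 1

Coefficients: [3, 4, 4, 6, 2]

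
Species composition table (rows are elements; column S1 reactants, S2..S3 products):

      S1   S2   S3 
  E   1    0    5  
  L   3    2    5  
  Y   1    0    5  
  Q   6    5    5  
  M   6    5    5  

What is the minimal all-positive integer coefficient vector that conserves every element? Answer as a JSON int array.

Coefficients: [5, 5, 1]

E: 5·1 = 5 | 5·0+1·5 = 5
L: 5·3 = 15 | 5·2+1·5 = 15
Y: 5·1 = 5 | 5·0+1·5 = 5
Q: 5·6 = 30 | 5·5+1·5 = 30
M: 5·6 = 30 | 5·5+1·5 = 30
gcd(5,5,1) = 1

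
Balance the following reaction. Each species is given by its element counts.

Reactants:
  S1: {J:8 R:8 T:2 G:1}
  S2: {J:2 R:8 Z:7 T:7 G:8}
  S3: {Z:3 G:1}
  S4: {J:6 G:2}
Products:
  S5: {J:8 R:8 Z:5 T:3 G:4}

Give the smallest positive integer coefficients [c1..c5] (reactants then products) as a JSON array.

Coefficients: [4, 1, 6, 1, 5]

J: 4·8+1·2+6·0+1·6 = 40 | 5·8 = 40
R: 4·8+1·8+6·0+1·0 = 40 | 5·8 = 40
Z: 4·0+1·7+6·3+1·0 = 25 | 5·5 = 25
T: 4·2+1·7+6·0+1·0 = 15 | 5·3 = 15
G: 4·1+1·8+6·1+1·2 = 20 | 5·4 = 20
gcd(4,1,6,1,5) = 1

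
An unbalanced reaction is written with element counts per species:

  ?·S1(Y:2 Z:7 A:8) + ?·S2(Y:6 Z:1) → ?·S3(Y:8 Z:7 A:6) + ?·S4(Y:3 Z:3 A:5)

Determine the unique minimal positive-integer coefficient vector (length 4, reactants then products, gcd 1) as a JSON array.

Coefficients: [5, 6, 5, 2]

Y: 5·2+6·6 = 46 | 5·8+2·3 = 46
Z: 5·7+6·1 = 41 | 5·7+2·3 = 41
A: 5·8+6·0 = 40 | 5·6+2·5 = 40
gcd(5,6,5,2) = 1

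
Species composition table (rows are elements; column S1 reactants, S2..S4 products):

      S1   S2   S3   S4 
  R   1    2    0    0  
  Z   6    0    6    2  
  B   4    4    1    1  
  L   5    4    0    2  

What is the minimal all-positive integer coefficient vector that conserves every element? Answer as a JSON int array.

Coefficients: [2, 1, 1, 3]

R: 2·1 = 2 | 1·2+1·0+3·0 = 2
Z: 2·6 = 12 | 1·0+1·6+3·2 = 12
B: 2·4 = 8 | 1·4+1·1+3·1 = 8
L: 2·5 = 10 | 1·4+1·0+3·2 = 10
gcd(2,1,1,3) = 1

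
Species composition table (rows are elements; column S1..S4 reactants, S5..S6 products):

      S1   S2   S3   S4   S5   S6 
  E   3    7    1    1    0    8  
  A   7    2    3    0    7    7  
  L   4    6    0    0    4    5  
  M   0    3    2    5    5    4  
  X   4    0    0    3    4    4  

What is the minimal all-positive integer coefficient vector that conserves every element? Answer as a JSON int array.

Coefficients: [6, 3, 5, 4, 3, 6]

E: 6·3+3·7+5·1+4·1 = 48 | 3·0+6·8 = 48
A: 6·7+3·2+5·3+4·0 = 63 | 3·7+6·7 = 63
L: 6·4+3·6+5·0+4·0 = 42 | 3·4+6·5 = 42
M: 6·0+3·3+5·2+4·5 = 39 | 3·5+6·4 = 39
X: 6·4+3·0+5·0+4·3 = 36 | 3·4+6·4 = 36
gcd(6,3,5,4,3,6) = 1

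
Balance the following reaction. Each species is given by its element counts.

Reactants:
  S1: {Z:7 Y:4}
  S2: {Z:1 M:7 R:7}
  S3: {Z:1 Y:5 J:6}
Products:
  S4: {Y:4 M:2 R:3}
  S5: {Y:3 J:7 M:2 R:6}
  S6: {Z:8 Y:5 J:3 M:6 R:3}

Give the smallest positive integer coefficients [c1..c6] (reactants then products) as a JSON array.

Z: 4·7+6·1+6·1 = 40 | 3·0+3·0+5·8 = 40
Y: 4·4+6·0+6·5 = 46 | 3·4+3·3+5·5 = 46
J: 4·0+6·0+6·6 = 36 | 3·0+3·7+5·3 = 36
M: 4·0+6·7+6·0 = 42 | 3·2+3·2+5·6 = 42
R: 4·0+6·7+6·0 = 42 | 3·3+3·6+5·3 = 42
gcd(4,6,6,3,3,5) = 1

Coefficients: [4, 6, 6, 3, 3, 5]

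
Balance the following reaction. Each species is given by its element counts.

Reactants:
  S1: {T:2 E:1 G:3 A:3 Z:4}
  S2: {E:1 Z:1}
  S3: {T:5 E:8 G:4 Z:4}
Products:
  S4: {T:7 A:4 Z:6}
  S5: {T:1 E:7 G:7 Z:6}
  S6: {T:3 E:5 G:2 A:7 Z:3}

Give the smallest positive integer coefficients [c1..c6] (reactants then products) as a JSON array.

Coefficients: [5, 5, 2, 2, 3, 1]

T: 5·2+5·0+2·5 = 20 | 2·7+3·1+1·3 = 20
E: 5·1+5·1+2·8 = 26 | 2·0+3·7+1·5 = 26
G: 5·3+5·0+2·4 = 23 | 2·0+3·7+1·2 = 23
A: 5·3+5·0+2·0 = 15 | 2·4+3·0+1·7 = 15
Z: 5·4+5·1+2·4 = 33 | 2·6+3·6+1·3 = 33
gcd(5,5,2,2,3,1) = 1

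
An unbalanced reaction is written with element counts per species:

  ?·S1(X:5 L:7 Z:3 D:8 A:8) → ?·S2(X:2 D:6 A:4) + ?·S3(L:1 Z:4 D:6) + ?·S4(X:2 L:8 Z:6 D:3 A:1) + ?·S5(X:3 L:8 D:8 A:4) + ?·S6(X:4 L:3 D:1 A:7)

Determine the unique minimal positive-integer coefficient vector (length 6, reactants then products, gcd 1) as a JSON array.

X: 6·5 = 30 | 1·2+3·0+1·2+2·3+5·4 = 30
L: 6·7 = 42 | 1·0+3·1+1·8+2·8+5·3 = 42
Z: 6·3 = 18 | 1·0+3·4+1·6+2·0+5·0 = 18
D: 6·8 = 48 | 1·6+3·6+1·3+2·8+5·1 = 48
A: 6·8 = 48 | 1·4+3·0+1·1+2·4+5·7 = 48
gcd(6,1,3,1,2,5) = 1

Coefficients: [6, 1, 3, 1, 2, 5]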